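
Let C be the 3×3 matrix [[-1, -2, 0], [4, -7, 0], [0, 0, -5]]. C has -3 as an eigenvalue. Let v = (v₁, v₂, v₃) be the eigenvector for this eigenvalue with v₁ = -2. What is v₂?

C + 3I = [[2, -2, 0], [4, -4, 0], [0, 0, -2]].
Solving (C + 3I)v = 0 gives the eigenspace spanned by (-2, -2, 0).
With v₁ = -2, v = (-2, -2, 0), so v₂ = -2.

-2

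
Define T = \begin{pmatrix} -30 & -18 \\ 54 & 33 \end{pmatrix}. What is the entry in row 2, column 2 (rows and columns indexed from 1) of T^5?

Characteristic polynomial: μ^2 - 3μ - 18 = (μ - 6)(μ + 3), so the eigenvalues are -3, 6.
μ=-3: eigenvector (2, -3).
μ=6: eigenvector (-1, 2).
P = [[2, -1], [-3, 2]], D = diag(-3, 6), P⁻¹ = [[2, 1], [3, 2]].
T⁵ = P·diag(-243, 7776)·P⁻¹ = [[-24300, -16038], [48114, 31833]].
The requested entry is 31833.

31833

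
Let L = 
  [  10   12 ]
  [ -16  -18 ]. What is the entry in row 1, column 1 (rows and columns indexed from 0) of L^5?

-31008

Characteristic polynomial: r^2 + 8r + 12 = (r + 2)(r + 6), so the eigenvalues are -6, -2.
r=-2: eigenvector (1, -1).
r=-6: eigenvector (-3, 4).
P = [[1, -3], [-1, 4]], D = diag(-2, -6), P⁻¹ = [[4, 3], [1, 1]].
L⁵ = P·diag(-32, -7776)·P⁻¹ = [[23200, 23232], [-30976, -31008]].
The requested entry is -31008.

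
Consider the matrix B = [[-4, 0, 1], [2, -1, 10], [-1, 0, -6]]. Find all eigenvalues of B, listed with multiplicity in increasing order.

Characteristic polynomial: p(r) = r^3 + 11r^2 + 35r + 25 = (r + 1)(r + 5)^2.
Roots (with multiplicity): -5, -5, -1.

-5, -5, -1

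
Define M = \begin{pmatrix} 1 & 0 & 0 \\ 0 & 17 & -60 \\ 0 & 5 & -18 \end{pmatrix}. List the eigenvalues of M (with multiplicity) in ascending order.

-3, 1, 2

Characteristic polynomial: p(t) = t^3 - 7t + 6 = (t - 2)(t - 1)(t + 3).
Roots (with multiplicity): -3, 1, 2.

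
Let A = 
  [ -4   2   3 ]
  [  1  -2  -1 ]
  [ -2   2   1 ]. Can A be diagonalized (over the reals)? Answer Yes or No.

No

Characteristic polynomial: p(λ) = λ^3 + 5λ^2 + 8λ + 4 = (λ + 1)(λ + 2)^2.
λ = -2 has algebraic multiplicity 2; rank(A + 2I) = 2, so geometric multiplicity = 1.
Geometric multiplicity < algebraic multiplicity, so A is not diagonalizable.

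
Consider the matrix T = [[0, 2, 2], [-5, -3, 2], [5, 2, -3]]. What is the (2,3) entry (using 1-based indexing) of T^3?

122

Characteristic polynomial: μ^3 + 6μ^2 + 5μ = μ(μ + 1)(μ + 5), so the eigenvalues are -5, -1, 0.
μ=-5: eigenvector (0, 1, -1).
μ=0: eigenvector (1, -1, 1).
μ=-1: eigenvector (-2, 3, -2).
P = [[0, 1, -2], [1, -1, 3], [-1, 1, -2]], D = diag(-5, 0, -1), P⁻¹ = [[1, 0, -1], [1, 2, 2], [0, 1, 1]].
T³ = P·diag(-125, 0, -1)·P⁻¹ = [[0, 2, 2], [-125, -3, 122], [125, 2, -123]].
The requested entry is 122.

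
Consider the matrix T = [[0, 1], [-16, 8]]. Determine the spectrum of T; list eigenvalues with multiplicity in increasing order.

Characteristic polynomial: p(r) = r^2 - 8r + 16 = (r - 4)^2.
Roots (with multiplicity): 4, 4.

4, 4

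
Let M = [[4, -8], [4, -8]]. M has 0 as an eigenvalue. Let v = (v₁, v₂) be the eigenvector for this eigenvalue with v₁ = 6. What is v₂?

M = [[4, -8], [4, -8]].
Solving (M)v = 0 gives the eigenspace spanned by (6, 3).
With v₁ = 6, v = (6, 3), so v₂ = 3.

3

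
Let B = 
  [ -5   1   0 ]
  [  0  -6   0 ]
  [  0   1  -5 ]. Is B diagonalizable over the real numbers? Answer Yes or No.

Yes

Characteristic polynomial: p(r) = r^3 + 16r^2 + 85r + 150 = (r + 5)^2(r + 6).
r = -5 has algebraic multiplicity 2; rank(B + 5I) = 1, so geometric multiplicity = 2.
Every eigenvalue has geometric = algebraic multiplicity, so B is diagonalizable.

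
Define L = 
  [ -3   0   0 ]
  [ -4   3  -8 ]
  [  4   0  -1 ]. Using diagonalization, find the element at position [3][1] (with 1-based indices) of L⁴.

-160

Characteristic polynomial: r^3 + r^2 - 9r - 9 = (r - 3)(r + 1)(r + 3), so the eigenvalues are -3, -1, 3.
r=-3: eigenvector (1, -2, -2).
r=3: eigenvector (0, 1, 0).
r=-1: eigenvector (0, 2, 1).
P = [[1, 0, 0], [-2, 1, 2], [-2, 0, 1]], D = diag(-3, 3, -1), P⁻¹ = [[1, 0, 0], [-2, 1, -2], [2, 0, 1]].
L⁴ = P·diag(81, 81, 1)·P⁻¹ = [[81, 0, 0], [-320, 81, -160], [-160, 0, 1]].
The requested entry is -160.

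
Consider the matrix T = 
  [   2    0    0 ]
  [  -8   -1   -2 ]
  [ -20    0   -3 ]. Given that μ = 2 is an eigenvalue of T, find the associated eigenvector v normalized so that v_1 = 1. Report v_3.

-4

T − 2I = [[0, 0, 0], [-8, -3, -2], [-20, 0, -5]].
Solving (T − 2I)v = 0 gives the eigenspace spanned by (1, 0, -4).
With v_1 = 1, v = (1, 0, -4), so v_3 = -4.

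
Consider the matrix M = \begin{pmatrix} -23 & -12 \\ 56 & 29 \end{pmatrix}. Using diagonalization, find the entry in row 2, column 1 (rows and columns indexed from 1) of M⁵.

43736

Characteristic polynomial: t^2 - 6t + 5 = (t - 5)(t - 1), so the eigenvalues are 1, 5.
t=5: eigenvector (-3, 7).
t=1: eigenvector (1, -2).
P = [[-3, 1], [7, -2]], D = diag(5, 1), P⁻¹ = [[2, 1], [7, 3]].
M⁵ = P·diag(3125, 1)·P⁻¹ = [[-18743, -9372], [43736, 21869]].
The requested entry is 43736.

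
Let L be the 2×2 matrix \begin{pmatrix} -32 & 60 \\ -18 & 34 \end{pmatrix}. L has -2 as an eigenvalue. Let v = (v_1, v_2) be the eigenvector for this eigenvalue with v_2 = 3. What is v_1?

L + 2I = [[-30, 60], [-18, 36]].
Solving (L + 2I)v = 0 gives the eigenspace spanned by (6, 3).
With v_2 = 3, v = (6, 3), so v_1 = 6.

6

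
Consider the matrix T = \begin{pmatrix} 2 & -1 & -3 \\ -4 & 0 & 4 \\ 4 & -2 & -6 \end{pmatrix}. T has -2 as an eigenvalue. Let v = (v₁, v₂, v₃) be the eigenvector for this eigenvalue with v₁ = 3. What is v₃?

T + 2I = [[4, -1, -3], [-4, 2, 4], [4, -2, -4]].
Solving (T + 2I)v = 0 gives the eigenspace spanned by (3, -6, 6).
With v₁ = 3, v = (3, -6, 6), so v₃ = 6.

6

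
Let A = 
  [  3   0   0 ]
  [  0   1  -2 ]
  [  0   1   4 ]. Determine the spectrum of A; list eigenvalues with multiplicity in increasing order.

Characteristic polynomial: p(s) = s^3 - 8s^2 + 21s - 18 = (s - 3)^2(s - 2).
Roots (with multiplicity): 2, 3, 3.

2, 3, 3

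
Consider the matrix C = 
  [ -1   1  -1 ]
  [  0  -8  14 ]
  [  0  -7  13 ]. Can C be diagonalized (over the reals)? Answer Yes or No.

Characteristic polynomial: p(μ) = μ^3 - 4μ^2 - 11μ - 6 = (μ - 6)(μ + 1)^2.
μ = -1 has algebraic multiplicity 2; rank(C + 1I) = 2, so geometric multiplicity = 1.
Geometric multiplicity < algebraic multiplicity, so C is not diagonalizable.

No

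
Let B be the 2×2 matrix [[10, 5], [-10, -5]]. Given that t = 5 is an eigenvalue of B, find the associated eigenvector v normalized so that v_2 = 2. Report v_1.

B − 5I = [[5, 5], [-10, -10]].
Solving (B − 5I)v = 0 gives the eigenspace spanned by (-2, 2).
With v_2 = 2, v = (-2, 2), so v_1 = -2.

-2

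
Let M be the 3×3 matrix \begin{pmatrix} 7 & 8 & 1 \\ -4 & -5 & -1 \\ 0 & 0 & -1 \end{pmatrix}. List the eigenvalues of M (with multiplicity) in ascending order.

Characteristic polynomial: p(r) = r^3 - r^2 - 5r - 3 = (r - 3)(r + 1)^2.
Roots (with multiplicity): -1, -1, 3.

-1, -1, 3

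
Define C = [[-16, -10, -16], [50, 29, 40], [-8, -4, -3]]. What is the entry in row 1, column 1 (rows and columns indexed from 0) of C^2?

Characteristic polynomial: s^3 - 10s^2 + 29s - 20 = (s - 5)(s - 4)(s - 1), so the eigenvalues are 1, 4, 5.
s=4: eigenvector (1, -2, 0).
s=1: eigenvector (-2, 5, -1).
s=5: eigenvector (-4, 10, -1).
P = [[1, -2, -4], [-2, 5, 10], [0, -1, -1]], D = diag(4, 1, 5), P⁻¹ = [[5, 2, 0], [-2, -1, -2], [2, 1, 1]].
C² = P·diag(16, 1, 25)·P⁻¹ = [[-116, -66, -96], [330, 181, 240], [-48, -24, -23]].
The requested entry is 181.

181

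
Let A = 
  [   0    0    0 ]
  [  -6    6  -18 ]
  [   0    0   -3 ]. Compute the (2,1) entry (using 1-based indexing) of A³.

-216

Characteristic polynomial: μ^3 - 3μ^2 - 18μ = μ(μ - 6)(μ + 3), so the eigenvalues are -3, 0, 6.
μ=0: eigenvector (1, 1, 0).
μ=-3: eigenvector (0, 2, 1).
μ=6: eigenvector (0, 1, 0).
P = [[1, 0, 0], [1, 2, 1], [0, 1, 0]], D = diag(0, -3, 6), P⁻¹ = [[1, 0, 0], [0, 0, 1], [-1, 1, -2]].
A³ = P·diag(0, -27, 216)·P⁻¹ = [[0, 0, 0], [-216, 216, -486], [0, 0, -27]].
The requested entry is -216.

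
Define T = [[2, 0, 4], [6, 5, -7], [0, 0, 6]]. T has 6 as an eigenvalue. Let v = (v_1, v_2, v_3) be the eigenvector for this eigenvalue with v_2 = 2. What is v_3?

T − 6I = [[-4, 0, 4], [6, -1, -7], [0, 0, 0]].
Solving (T − 6I)v = 0 gives the eigenspace spanned by (-2, 2, -2).
With v_2 = 2, v = (-2, 2, -2), so v_3 = -2.

-2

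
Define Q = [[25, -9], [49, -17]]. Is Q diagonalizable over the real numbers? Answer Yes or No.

Characteristic polynomial: p(λ) = λ^2 - 8λ + 16 = (λ - 4)^2.
λ = 4 has algebraic multiplicity 2; rank(Q − 4I) = 1, so geometric multiplicity = 1.
Geometric multiplicity < algebraic multiplicity, so Q is not diagonalizable.

No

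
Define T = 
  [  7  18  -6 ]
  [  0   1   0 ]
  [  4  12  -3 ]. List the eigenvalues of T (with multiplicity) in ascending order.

Characteristic polynomial: p(μ) = μ^3 - 5μ^2 + 7μ - 3 = (μ - 3)(μ - 1)^2.
Roots (with multiplicity): 1, 1, 3.

1, 1, 3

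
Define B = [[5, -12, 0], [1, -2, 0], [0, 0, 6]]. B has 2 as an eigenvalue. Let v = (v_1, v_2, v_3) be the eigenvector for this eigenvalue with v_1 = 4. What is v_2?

B − 2I = [[3, -12, 0], [1, -4, 0], [0, 0, 4]].
Solving (B − 2I)v = 0 gives the eigenspace spanned by (4, 1, 0).
With v_1 = 4, v = (4, 1, 0), so v_2 = 1.

1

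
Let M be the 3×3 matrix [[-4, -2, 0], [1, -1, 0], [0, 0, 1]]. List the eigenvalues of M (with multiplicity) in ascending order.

-3, -2, 1

Characteristic polynomial: p(μ) = μ^3 + 4μ^2 + μ - 6 = (μ - 1)(μ + 2)(μ + 3).
Roots (with multiplicity): -3, -2, 1.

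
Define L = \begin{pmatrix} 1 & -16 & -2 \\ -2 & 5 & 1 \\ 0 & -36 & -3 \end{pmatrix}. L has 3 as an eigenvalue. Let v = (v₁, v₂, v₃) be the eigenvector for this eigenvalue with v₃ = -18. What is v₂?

3

L − 3I = [[-2, -16, -2], [-2, 2, 1], [0, -36, -6]].
Solving (L − 3I)v = 0 gives the eigenspace spanned by (-6, 3, -18).
With v₃ = -18, v = (-6, 3, -18), so v₂ = 3.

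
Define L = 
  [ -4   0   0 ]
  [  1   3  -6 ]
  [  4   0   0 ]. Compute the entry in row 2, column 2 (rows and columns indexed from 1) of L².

9

Characteristic polynomial: t^3 + t^2 - 12t = t(t - 3)(t + 4), so the eigenvalues are -4, 0, 3.
t=-4: eigenvector (1, -1, -1).
t=0: eigenvector (0, 2, 1).
t=3: eigenvector (0, 1, 0).
P = [[1, 0, 0], [-1, 2, 1], [-1, 1, 0]], D = diag(-4, 0, 3), P⁻¹ = [[1, 0, 0], [1, 0, 1], [-1, 1, -2]].
L² = P·diag(16, 0, 9)·P⁻¹ = [[16, 0, 0], [-25, 9, -18], [-16, 0, 0]].
The requested entry is 9.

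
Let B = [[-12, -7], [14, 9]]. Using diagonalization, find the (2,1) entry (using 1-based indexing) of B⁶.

-31122

Characteristic polynomial: r^2 + 3r - 10 = (r - 2)(r + 5), so the eigenvalues are -5, 2.
r=2: eigenvector (1, -2).
r=-5: eigenvector (1, -1).
P = [[1, 1], [-2, -1]], D = diag(2, -5), P⁻¹ = [[-1, -1], [2, 1]].
B⁶ = P·diag(64, 15625)·P⁻¹ = [[31186, 15561], [-31122, -15497]].
The requested entry is -31122.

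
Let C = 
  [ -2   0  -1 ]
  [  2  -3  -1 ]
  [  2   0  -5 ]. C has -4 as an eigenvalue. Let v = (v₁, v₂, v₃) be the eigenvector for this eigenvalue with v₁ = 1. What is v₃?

2

C + 4I = [[2, 0, -1], [2, 1, -1], [2, 0, -1]].
Solving (C + 4I)v = 0 gives the eigenspace spanned by (1, 0, 2).
With v₁ = 1, v = (1, 0, 2), so v₃ = 2.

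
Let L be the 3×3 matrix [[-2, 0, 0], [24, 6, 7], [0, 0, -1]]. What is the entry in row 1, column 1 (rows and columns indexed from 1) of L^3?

Characteristic polynomial: λ^3 - 3λ^2 - 16λ - 12 = (λ - 6)(λ + 1)(λ + 2), so the eigenvalues are -2, -1, 6.
λ=-2: eigenvector (1, -3, 0).
λ=6: eigenvector (0, 1, 0).
λ=-1: eigenvector (0, -1, 1).
P = [[1, 0, 0], [-3, 1, -1], [0, 0, 1]], D = diag(-2, 6, -1), P⁻¹ = [[1, 0, 0], [3, 1, 1], [0, 0, 1]].
L³ = P·diag(-8, 216, -1)·P⁻¹ = [[-8, 0, 0], [672, 216, 217], [0, 0, -1]].
The requested entry is -8.

-8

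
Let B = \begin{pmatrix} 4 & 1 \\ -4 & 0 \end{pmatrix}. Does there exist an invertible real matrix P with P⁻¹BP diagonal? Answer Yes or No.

Characteristic polynomial: p(μ) = μ^2 - 4μ + 4 = (μ - 2)^2.
μ = 2 has algebraic multiplicity 2; rank(B − 2I) = 1, so geometric multiplicity = 1.
Geometric multiplicity < algebraic multiplicity, so B is not diagonalizable.

No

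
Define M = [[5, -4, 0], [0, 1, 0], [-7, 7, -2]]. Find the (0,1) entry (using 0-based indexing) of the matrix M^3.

Characteristic polynomial: λ^3 - 4λ^2 - 7λ + 10 = (λ - 5)(λ - 1)(λ + 2), so the eigenvalues are -2, 1, 5.
λ=-2: eigenvector (0, 0, 1).
λ=1: eigenvector (1, 1, 0).
λ=5: eigenvector (1, 0, -1).
P = [[0, 1, 1], [0, 1, 0], [1, 0, -1]], D = diag(-2, 1, 5), P⁻¹ = [[1, -1, 1], [0, 1, 0], [1, -1, 0]].
M³ = P·diag(-8, 1, 125)·P⁻¹ = [[125, -124, 0], [0, 1, 0], [-133, 133, -8]].
The requested entry is -124.

-124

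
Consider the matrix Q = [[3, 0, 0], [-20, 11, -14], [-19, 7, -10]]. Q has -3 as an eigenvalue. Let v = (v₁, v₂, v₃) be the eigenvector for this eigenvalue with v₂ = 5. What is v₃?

5

Q + 3I = [[6, 0, 0], [-20, 14, -14], [-19, 7, -7]].
Solving (Q + 3I)v = 0 gives the eigenspace spanned by (0, 5, 5).
With v₂ = 5, v = (0, 5, 5), so v₃ = 5.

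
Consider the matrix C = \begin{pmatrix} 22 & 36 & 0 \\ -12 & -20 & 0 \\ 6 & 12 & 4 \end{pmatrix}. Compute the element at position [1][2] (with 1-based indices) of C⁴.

1440

Characteristic polynomial: μ^3 - 6μ^2 + 32 = (μ - 4)^2(μ + 2), so the eigenvalues are -2, 4, 4.
μ=-2: eigenvector (-3, 2, -1).
μ=4: eigenvector (-2, 1, 0).
μ=4: eigenvector (0, 0, 1).
P = [[-3, -2, 0], [2, 1, 0], [-1, 0, 1]], D = diag(-2, 4, 4), P⁻¹ = [[1, 2, 0], [-2, -3, 0], [1, 2, 1]].
C⁴ = P·diag(16, 256, 256)·P⁻¹ = [[976, 1440, 0], [-480, -704, 0], [240, 480, 256]].
The requested entry is 1440.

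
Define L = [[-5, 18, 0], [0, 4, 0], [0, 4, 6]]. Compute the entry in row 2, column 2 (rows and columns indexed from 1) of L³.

64

Characteristic polynomial: λ^3 - 5λ^2 - 26λ + 120 = (λ - 6)(λ - 4)(λ + 5), so the eigenvalues are -5, 4, 6.
λ=6: eigenvector (0, 0, 1).
λ=4: eigenvector (2, 1, -2).
λ=-5: eigenvector (1, 0, 0).
P = [[0, 2, 1], [0, 1, 0], [1, -2, 0]], D = diag(6, 4, -5), P⁻¹ = [[0, 2, 1], [0, 1, 0], [1, -2, 0]].
L³ = P·diag(216, 64, -125)·P⁻¹ = [[-125, 378, 0], [0, 64, 0], [0, 304, 216]].
The requested entry is 64.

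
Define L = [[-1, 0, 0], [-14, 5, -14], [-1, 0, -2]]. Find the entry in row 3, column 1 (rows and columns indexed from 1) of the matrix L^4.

15

Characteristic polynomial: r^3 - 2r^2 - 13r - 10 = (r - 5)(r + 1)(r + 2), so the eigenvalues are -2, -1, 5.
r=-2: eigenvector (0, 2, 1).
r=5: eigenvector (0, 1, 0).
r=-1: eigenvector (-1, 0, 1).
P = [[0, 0, -1], [2, 1, 0], [1, 0, 1]], D = diag(-2, 5, -1), P⁻¹ = [[1, 0, 1], [-2, 1, -2], [-1, 0, 0]].
L⁴ = P·diag(16, 625, 1)·P⁻¹ = [[1, 0, 0], [-1218, 625, -1218], [15, 0, 16]].
The requested entry is 15.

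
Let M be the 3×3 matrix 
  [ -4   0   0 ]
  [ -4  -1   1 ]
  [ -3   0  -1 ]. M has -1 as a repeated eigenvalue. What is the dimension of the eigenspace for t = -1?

1

M + 1I = [[-3, 0, 0], [-4, 0, 1], [-3, 0, 0]].
This matrix has rank 2, so its null space has dimension 3 − 2 = 1.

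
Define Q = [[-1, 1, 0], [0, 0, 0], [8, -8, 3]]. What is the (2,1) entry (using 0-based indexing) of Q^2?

Characteristic polynomial: t^3 - 2t^2 - 3t = t(t - 3)(t + 1), so the eigenvalues are -1, 0, 3.
t=-1: eigenvector (1, 0, -2).
t=0: eigenvector (1, 1, 0).
t=3: eigenvector (0, 0, 1).
P = [[1, 1, 0], [0, 1, 0], [-2, 0, 1]], D = diag(-1, 0, 3), P⁻¹ = [[1, -1, 0], [0, 1, 0], [2, -2, 1]].
Q² = P·diag(1, 0, 9)·P⁻¹ = [[1, -1, 0], [0, 0, 0], [16, -16, 9]].
The requested entry is -16.

-16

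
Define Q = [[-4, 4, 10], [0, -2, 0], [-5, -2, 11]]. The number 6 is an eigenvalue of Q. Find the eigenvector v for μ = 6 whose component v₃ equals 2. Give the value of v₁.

Q − 6I = [[-10, 4, 10], [0, -8, 0], [-5, -2, 5]].
Solving (Q − 6I)v = 0 gives the eigenspace spanned by (2, 0, 2).
With v₃ = 2, v = (2, 0, 2), so v₁ = 2.

2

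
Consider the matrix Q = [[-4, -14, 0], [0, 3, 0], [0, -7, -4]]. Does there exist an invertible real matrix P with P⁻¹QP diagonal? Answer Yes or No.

Characteristic polynomial: p(t) = t^3 + 5t^2 - 8t - 48 = (t - 3)(t + 4)^2.
t = -4 has algebraic multiplicity 2; rank(Q + 4I) = 1, so geometric multiplicity = 2.
Every eigenvalue has geometric = algebraic multiplicity, so Q is diagonalizable.

Yes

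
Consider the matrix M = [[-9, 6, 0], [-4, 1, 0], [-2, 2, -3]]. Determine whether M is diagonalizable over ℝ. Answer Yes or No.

Characteristic polynomial: p(λ) = λ^3 + 11λ^2 + 39λ + 45 = (λ + 3)^2(λ + 5).
λ = -3 has algebraic multiplicity 2; rank(M + 3I) = 1, so geometric multiplicity = 2.
Every eigenvalue has geometric = algebraic multiplicity, so M is diagonalizable.

Yes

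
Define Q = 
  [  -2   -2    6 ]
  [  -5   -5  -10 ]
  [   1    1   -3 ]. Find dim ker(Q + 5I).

1

Q + 5I = [[3, -2, 6], [-5, 0, -10], [1, 1, 2]].
This matrix has rank 2, so its null space has dimension 3 − 2 = 1.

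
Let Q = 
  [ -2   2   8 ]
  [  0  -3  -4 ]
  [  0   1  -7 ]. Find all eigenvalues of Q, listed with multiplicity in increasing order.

-5, -5, -2

Characteristic polynomial: p(s) = s^3 + 12s^2 + 45s + 50 = (s + 2)(s + 5)^2.
Roots (with multiplicity): -5, -5, -2.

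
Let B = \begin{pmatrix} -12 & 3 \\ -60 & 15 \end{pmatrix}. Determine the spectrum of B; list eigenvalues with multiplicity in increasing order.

Characteristic polynomial: p(μ) = μ^2 - 3μ = μ(μ - 3).
Roots (with multiplicity): 0, 3.

0, 3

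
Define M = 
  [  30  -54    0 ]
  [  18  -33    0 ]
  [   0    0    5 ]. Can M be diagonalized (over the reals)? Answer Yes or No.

Yes

Characteristic polynomial: p(μ) = μ^3 - 2μ^2 - 33μ + 90 = (μ - 5)(μ - 3)(μ + 6).
All 3 eigenvalues are distinct, so M is diagonalizable.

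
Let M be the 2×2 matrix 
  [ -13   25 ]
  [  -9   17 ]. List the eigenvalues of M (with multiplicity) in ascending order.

2, 2

Characteristic polynomial: p(λ) = λ^2 - 4λ + 4 = (λ - 2)^2.
Roots (with multiplicity): 2, 2.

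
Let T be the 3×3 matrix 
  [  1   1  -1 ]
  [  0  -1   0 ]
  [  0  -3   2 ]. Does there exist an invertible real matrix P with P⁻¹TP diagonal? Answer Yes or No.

Characteristic polynomial: p(s) = s^3 - 2s^2 - s + 2 = (s - 2)(s - 1)(s + 1).
All 3 eigenvalues are distinct, so T is diagonalizable.

Yes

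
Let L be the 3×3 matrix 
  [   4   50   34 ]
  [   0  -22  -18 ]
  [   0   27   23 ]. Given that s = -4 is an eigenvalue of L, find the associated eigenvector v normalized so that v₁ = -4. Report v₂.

L + 4I = [[8, 50, 34], [0, -18, -18], [0, 27, 27]].
Solving (L + 4I)v = 0 gives the eigenspace spanned by (-4, 2, -2).
With v₁ = -4, v = (-4, 2, -2), so v₂ = 2.

2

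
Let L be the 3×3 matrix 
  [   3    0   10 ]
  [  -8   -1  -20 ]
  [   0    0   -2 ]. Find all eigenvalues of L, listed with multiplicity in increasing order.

-2, -1, 3

Characteristic polynomial: p(μ) = μ^3 - 7μ - 6 = (μ - 3)(μ + 1)(μ + 2).
Roots (with multiplicity): -2, -1, 3.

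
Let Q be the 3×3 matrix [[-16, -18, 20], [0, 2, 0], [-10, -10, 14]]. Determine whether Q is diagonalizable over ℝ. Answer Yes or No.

Yes

Characteristic polynomial: p(s) = s^3 - 28s + 48 = (s - 4)(s - 2)(s + 6).
All 3 eigenvalues are distinct, so Q is diagonalizable.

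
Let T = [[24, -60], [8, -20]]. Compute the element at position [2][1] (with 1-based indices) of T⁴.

Characteristic polynomial: μ^2 - 4μ = μ(μ - 4), so the eigenvalues are 0, 4.
μ=0: eigenvector (-5, -2).
μ=4: eigenvector (3, 1).
P = [[-5, 3], [-2, 1]], D = diag(0, 4), P⁻¹ = [[1, -3], [2, -5]].
T⁴ = P·diag(0, 256)·P⁻¹ = [[1536, -3840], [512, -1280]].
The requested entry is 512.

512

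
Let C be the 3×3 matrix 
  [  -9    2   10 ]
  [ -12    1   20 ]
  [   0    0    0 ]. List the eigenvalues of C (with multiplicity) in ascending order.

Characteristic polynomial: p(r) = r^3 + 8r^2 + 15r = r(r + 3)(r + 5).
Roots (with multiplicity): -5, -3, 0.

-5, -3, 0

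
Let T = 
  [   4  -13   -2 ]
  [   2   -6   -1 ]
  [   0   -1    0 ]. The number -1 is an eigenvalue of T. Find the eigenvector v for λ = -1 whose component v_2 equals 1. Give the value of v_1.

T + 1I = [[5, -13, -2], [2, -5, -1], [0, -1, 1]].
Solving (T + 1I)v = 0 gives the eigenspace spanned by (3, 1, 1).
With v_2 = 1, v = (3, 1, 1), so v_1 = 3.

3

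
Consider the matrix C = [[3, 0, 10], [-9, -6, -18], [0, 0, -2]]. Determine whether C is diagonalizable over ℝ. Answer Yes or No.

Yes

Characteristic polynomial: p(μ) = μ^3 + 5μ^2 - 12μ - 36 = (μ - 3)(μ + 2)(μ + 6).
All 3 eigenvalues are distinct, so C is diagonalizable.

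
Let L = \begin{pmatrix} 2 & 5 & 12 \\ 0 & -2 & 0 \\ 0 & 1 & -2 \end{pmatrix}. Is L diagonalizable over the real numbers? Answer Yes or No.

No

Characteristic polynomial: p(λ) = λ^3 + 2λ^2 - 4λ - 8 = (λ - 2)(λ + 2)^2.
λ = -2 has algebraic multiplicity 2; rank(L + 2I) = 2, so geometric multiplicity = 1.
Geometric multiplicity < algebraic multiplicity, so L is not diagonalizable.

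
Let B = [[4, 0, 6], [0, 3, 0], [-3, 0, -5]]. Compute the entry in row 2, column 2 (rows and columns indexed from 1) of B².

9

Characteristic polynomial: t^3 - 2t^2 - 5t + 6 = (t - 3)(t - 1)(t + 2), so the eigenvalues are -2, 1, 3.
t=-2: eigenvector (1, 0, -1).
t=3: eigenvector (0, 1, 0).
t=1: eigenvector (2, 0, -1).
P = [[1, 0, 2], [0, 1, 0], [-1, 0, -1]], D = diag(-2, 3, 1), P⁻¹ = [[-1, 0, -2], [0, 1, 0], [1, 0, 1]].
B² = P·diag(4, 9, 1)·P⁻¹ = [[-2, 0, -6], [0, 9, 0], [3, 0, 7]].
The requested entry is 9.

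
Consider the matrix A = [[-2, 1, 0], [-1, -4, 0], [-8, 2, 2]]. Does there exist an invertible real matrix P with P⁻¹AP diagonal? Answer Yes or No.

Characteristic polynomial: p(s) = s^3 + 4s^2 - 3s - 18 = (s - 2)(s + 3)^2.
s = -3 has algebraic multiplicity 2; rank(A + 3I) = 2, so geometric multiplicity = 1.
Geometric multiplicity < algebraic multiplicity, so A is not diagonalizable.

No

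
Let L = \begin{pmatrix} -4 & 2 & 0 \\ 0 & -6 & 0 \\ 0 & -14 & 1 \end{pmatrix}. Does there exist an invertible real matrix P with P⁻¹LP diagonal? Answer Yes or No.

Characteristic polynomial: p(μ) = μ^3 + 9μ^2 + 14μ - 24 = (μ - 1)(μ + 4)(μ + 6).
All 3 eigenvalues are distinct, so L is diagonalizable.

Yes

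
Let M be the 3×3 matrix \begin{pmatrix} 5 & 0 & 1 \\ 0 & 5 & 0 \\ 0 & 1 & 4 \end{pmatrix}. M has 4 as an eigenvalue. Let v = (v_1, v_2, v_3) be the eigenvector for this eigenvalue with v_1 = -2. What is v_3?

M − 4I = [[1, 0, 1], [0, 1, 0], [0, 1, 0]].
Solving (M − 4I)v = 0 gives the eigenspace spanned by (-2, 0, 2).
With v_1 = -2, v = (-2, 0, 2), so v_3 = 2.

2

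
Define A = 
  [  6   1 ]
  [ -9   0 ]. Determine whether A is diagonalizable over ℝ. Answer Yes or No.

No

Characteristic polynomial: p(r) = r^2 - 6r + 9 = (r - 3)^2.
r = 3 has algebraic multiplicity 2; rank(A − 3I) = 1, so geometric multiplicity = 1.
Geometric multiplicity < algebraic multiplicity, so A is not diagonalizable.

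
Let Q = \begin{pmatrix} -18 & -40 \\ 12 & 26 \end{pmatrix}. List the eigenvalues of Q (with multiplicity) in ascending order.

Characteristic polynomial: p(λ) = λ^2 - 8λ + 12 = (λ - 6)(λ - 2).
Roots (with multiplicity): 2, 6.

2, 6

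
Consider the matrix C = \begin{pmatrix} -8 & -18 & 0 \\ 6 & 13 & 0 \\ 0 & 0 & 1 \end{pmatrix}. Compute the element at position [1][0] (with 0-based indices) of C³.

Characteristic polynomial: λ^3 - 6λ^2 + 9λ - 4 = (λ - 4)(λ - 1)^2, so the eigenvalues are 1, 1, 4.
λ=4: eigenvector (3, -2, 0).
λ=1: eigenvector (2, -1, -1).
λ=1: eigenvector (0, 0, 1).
P = [[3, 2, 0], [-2, -1, 0], [0, -1, 1]], D = diag(4, 1, 1), P⁻¹ = [[-1, -2, 0], [2, 3, 0], [2, 3, 1]].
C³ = P·diag(64, 1, 1)·P⁻¹ = [[-188, -378, 0], [126, 253, 0], [0, 0, 1]].
The requested entry is 126.

126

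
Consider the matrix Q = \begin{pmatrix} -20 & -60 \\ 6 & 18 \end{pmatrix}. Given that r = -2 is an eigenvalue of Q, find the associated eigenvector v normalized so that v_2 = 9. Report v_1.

-30

Q + 2I = [[-18, -60], [6, 20]].
Solving (Q + 2I)v = 0 gives the eigenspace spanned by (-30, 9).
With v_2 = 9, v = (-30, 9), so v_1 = -30.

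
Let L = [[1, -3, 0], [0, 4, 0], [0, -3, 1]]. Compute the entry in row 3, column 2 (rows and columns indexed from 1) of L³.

-63

Characteristic polynomial: λ^3 - 6λ^2 + 9λ - 4 = (λ - 4)(λ - 1)^2, so the eigenvalues are 1, 1, 4.
λ=1: eigenvector (1, 0, 0).
λ=1: eigenvector (1, 0, -1).
λ=4: eigenvector (-1, 1, -1).
P = [[1, 1, -1], [0, 0, 1], [0, -1, -1]], D = diag(1, 1, 4), P⁻¹ = [[1, 2, 1], [0, -1, -1], [0, 1, 0]].
L³ = P·diag(1, 1, 64)·P⁻¹ = [[1, -63, 0], [0, 64, 0], [0, -63, 1]].
The requested entry is -63.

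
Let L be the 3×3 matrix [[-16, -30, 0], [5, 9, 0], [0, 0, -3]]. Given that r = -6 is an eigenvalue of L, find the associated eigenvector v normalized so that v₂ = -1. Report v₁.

L + 6I = [[-10, -30, 0], [5, 15, 0], [0, 0, 3]].
Solving (L + 6I)v = 0 gives the eigenspace spanned by (3, -1, 0).
With v₂ = -1, v = (3, -1, 0), so v₁ = 3.

3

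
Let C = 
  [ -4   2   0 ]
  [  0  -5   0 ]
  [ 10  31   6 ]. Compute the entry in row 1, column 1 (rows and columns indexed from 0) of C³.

Characteristic polynomial: μ^3 + 3μ^2 - 34μ - 120 = (μ - 6)(μ + 4)(μ + 5), so the eigenvalues are -5, -4, 6.
μ=6: eigenvector (0, 0, 1).
μ=-5: eigenvector (-2, 1, -1).
μ=-4: eigenvector (1, 0, -1).
P = [[0, -2, 1], [0, 1, 0], [1, -1, -1]], D = diag(6, -5, -4), P⁻¹ = [[1, 3, 1], [0, 1, 0], [1, 2, 0]].
C³ = P·diag(216, -125, -64)·P⁻¹ = [[-64, 122, 0], [0, -125, 0], [280, 901, 216]].
The requested entry is -125.

-125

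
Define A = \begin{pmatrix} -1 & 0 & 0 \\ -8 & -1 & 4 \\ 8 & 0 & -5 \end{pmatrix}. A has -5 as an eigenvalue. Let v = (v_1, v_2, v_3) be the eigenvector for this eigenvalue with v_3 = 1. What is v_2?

-1

A + 5I = [[4, 0, 0], [-8, 4, 4], [8, 0, 0]].
Solving (A + 5I)v = 0 gives the eigenspace spanned by (0, -1, 1).
With v_3 = 1, v = (0, -1, 1), so v_2 = -1.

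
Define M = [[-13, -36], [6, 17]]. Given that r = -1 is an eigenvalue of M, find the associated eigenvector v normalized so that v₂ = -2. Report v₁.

6

M + 1I = [[-12, -36], [6, 18]].
Solving (M + 1I)v = 0 gives the eigenspace spanned by (6, -2).
With v₂ = -2, v = (6, -2), so v₁ = 6.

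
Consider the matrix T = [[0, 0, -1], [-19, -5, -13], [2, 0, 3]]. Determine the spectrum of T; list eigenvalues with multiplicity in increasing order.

-5, 1, 2

Characteristic polynomial: p(r) = r^3 + 2r^2 - 13r + 10 = (r - 2)(r - 1)(r + 5).
Roots (with multiplicity): -5, 1, 2.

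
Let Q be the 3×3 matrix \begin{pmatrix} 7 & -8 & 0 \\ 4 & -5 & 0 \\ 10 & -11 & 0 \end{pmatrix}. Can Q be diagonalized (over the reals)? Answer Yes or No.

Characteristic polynomial: p(μ) = μ^3 - 2μ^2 - 3μ = μ(μ - 3)(μ + 1).
All 3 eigenvalues are distinct, so Q is diagonalizable.

Yes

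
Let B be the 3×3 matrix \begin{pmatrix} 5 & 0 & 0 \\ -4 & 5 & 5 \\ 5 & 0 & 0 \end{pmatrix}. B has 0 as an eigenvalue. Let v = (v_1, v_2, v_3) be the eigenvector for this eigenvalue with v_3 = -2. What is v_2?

B = [[5, 0, 0], [-4, 5, 5], [5, 0, 0]].
Solving (B)v = 0 gives the eigenspace spanned by (0, 2, -2).
With v_3 = -2, v = (0, 2, -2), so v_2 = 2.

2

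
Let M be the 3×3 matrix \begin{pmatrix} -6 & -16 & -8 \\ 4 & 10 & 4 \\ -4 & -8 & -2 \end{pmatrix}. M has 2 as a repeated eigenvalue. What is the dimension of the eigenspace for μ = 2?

2

M − 2I = [[-8, -16, -8], [4, 8, 4], [-4, -8, -4]].
This matrix has rank 1, so its null space has dimension 3 − 1 = 2.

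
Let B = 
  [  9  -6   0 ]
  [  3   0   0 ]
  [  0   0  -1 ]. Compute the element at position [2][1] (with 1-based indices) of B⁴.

Characteristic polynomial: r^3 - 8r^2 + 9r + 18 = (r - 6)(r - 3)(r + 1), so the eigenvalues are -1, 3, 6.
r=3: eigenvector (1, 1, 0).
r=6: eigenvector (-2, -1, 0).
r=-1: eigenvector (0, 0, 1).
P = [[1, -2, 0], [1, -1, 0], [0, 0, 1]], D = diag(3, 6, -1), P⁻¹ = [[-1, 2, 0], [-1, 1, 0], [0, 0, 1]].
B⁴ = P·diag(81, 1296, 1)·P⁻¹ = [[2511, -2430, 0], [1215, -1134, 0], [0, 0, 1]].
The requested entry is 1215.

1215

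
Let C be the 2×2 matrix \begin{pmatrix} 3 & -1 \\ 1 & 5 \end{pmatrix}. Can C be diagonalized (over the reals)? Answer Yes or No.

No

Characteristic polynomial: p(μ) = μ^2 - 8μ + 16 = (μ - 4)^2.
μ = 4 has algebraic multiplicity 2; rank(C − 4I) = 1, so geometric multiplicity = 1.
Geometric multiplicity < algebraic multiplicity, so C is not diagonalizable.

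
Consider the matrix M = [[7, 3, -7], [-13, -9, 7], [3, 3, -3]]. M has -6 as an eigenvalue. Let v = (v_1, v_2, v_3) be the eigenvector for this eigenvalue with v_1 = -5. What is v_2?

M + 6I = [[13, 3, -7], [-13, -3, 7], [3, 3, 3]].
Solving (M + 6I)v = 0 gives the eigenspace spanned by (-5, 10, -5).
With v_1 = -5, v = (-5, 10, -5), so v_2 = 10.

10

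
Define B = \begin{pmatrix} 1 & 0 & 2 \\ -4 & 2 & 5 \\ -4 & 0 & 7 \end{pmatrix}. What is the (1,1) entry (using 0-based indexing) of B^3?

8

Characteristic polynomial: r^3 - 10r^2 + 31r - 30 = (r - 5)(r - 3)(r - 2), so the eigenvalues are 2, 3, 5.
r=5: eigenvector (-1, -2, -2).
r=2: eigenvector (0, 1, 0).
r=3: eigenvector (1, 1, 1).
P = [[-1, 0, 1], [-2, 1, 1], [-2, 0, 1]], D = diag(5, 2, 3), P⁻¹ = [[1, 0, -1], [0, 1, -1], [2, 0, -1]].
B³ = P·diag(125, 8, 27)·P⁻¹ = [[-71, 0, 98], [-196, 8, 215], [-196, 0, 223]].
The requested entry is 8.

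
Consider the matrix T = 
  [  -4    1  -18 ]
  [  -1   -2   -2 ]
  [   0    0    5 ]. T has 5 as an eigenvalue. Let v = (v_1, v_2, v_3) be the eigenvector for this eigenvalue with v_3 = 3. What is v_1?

T − 5I = [[-9, 1, -18], [-1, -7, -2], [0, 0, 0]].
Solving (T − 5I)v = 0 gives the eigenspace spanned by (-6, 0, 3).
With v_3 = 3, v = (-6, 0, 3), so v_1 = -6.

-6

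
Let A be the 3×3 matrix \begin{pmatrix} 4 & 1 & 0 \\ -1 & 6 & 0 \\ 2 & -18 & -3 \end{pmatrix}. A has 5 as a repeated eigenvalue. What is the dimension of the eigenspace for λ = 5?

A − 5I = [[-1, 1, 0], [-1, 1, 0], [2, -18, -8]].
This matrix has rank 2, so its null space has dimension 3 − 2 = 1.

1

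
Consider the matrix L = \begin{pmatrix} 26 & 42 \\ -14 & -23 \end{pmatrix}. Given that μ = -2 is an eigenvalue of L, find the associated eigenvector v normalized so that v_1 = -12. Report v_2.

8

L + 2I = [[28, 42], [-14, -21]].
Solving (L + 2I)v = 0 gives the eigenspace spanned by (-12, 8).
With v_1 = -12, v = (-12, 8), so v_2 = 8.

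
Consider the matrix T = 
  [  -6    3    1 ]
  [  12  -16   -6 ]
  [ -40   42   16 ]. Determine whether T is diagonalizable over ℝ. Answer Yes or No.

Characteristic polynomial: p(r) = r^3 + 6r^2 - 32 = (r - 2)(r + 4)^2.
r = -4 has algebraic multiplicity 2; rank(T + 4I) = 2, so geometric multiplicity = 1.
Geometric multiplicity < algebraic multiplicity, so T is not diagonalizable.

No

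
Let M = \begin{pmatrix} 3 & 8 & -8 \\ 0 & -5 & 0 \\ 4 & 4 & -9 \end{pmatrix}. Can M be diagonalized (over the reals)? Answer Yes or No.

Yes

Characteristic polynomial: p(r) = r^3 + 11r^2 + 35r + 25 = (r + 1)(r + 5)^2.
r = -5 has algebraic multiplicity 2; rank(M + 5I) = 1, so geometric multiplicity = 2.
Every eigenvalue has geometric = algebraic multiplicity, so M is diagonalizable.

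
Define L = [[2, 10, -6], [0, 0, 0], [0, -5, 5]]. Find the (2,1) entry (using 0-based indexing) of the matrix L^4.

-625

Characteristic polynomial: λ^3 - 7λ^2 + 10λ = λ(λ - 5)(λ - 2), so the eigenvalues are 0, 2, 5.
λ=2: eigenvector (1, 0, 0).
λ=0: eigenvector (-2, 1, 1).
λ=5: eigenvector (-2, 0, 1).
P = [[1, -2, -2], [0, 1, 0], [0, 1, 1]], D = diag(2, 0, 5), P⁻¹ = [[1, 0, 2], [0, 1, 0], [0, -1, 1]].
L⁴ = P·diag(16, 0, 625)·P⁻¹ = [[16, 1250, -1218], [0, 0, 0], [0, -625, 625]].
The requested entry is -625.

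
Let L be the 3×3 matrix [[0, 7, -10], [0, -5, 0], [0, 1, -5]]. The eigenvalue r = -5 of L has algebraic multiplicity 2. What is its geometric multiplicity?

L + 5I = [[5, 7, -10], [0, 0, 0], [0, 1, 0]].
This matrix has rank 2, so its null space has dimension 3 − 2 = 1.

1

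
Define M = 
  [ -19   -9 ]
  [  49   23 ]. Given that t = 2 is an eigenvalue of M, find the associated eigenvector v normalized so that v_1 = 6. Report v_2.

-14

M − 2I = [[-21, -9], [49, 21]].
Solving (M − 2I)v = 0 gives the eigenspace spanned by (6, -14).
With v_1 = 6, v = (6, -14), so v_2 = -14.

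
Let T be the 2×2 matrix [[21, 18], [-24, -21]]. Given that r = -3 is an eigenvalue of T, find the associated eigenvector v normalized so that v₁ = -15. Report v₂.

T + 3I = [[24, 18], [-24, -18]].
Solving (T + 3I)v = 0 gives the eigenspace spanned by (-15, 20).
With v₁ = -15, v = (-15, 20), so v₂ = 20.

20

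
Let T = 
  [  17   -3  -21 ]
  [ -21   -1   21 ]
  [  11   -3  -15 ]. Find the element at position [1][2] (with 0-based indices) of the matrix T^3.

651

Characteristic polynomial: r^3 - r^2 - 26r - 24 = (r - 6)(r + 1)(r + 4), so the eigenvalues are -4, -1, 6.
r=-4: eigenvector (1, 0, 1).
r=6: eigenvector (-3, 3, -2).
r=-1: eigenvector (1, -1, 1).
P = [[1, -3, 1], [0, 3, -1], [1, -2, 1]], D = diag(-4, 6, -1), P⁻¹ = [[1, 1, 0], [-1, 0, 1], [-3, -1, 3]].
T³ = P·diag(-64, 216, -1)·P⁻¹ = [[587, -63, -651], [-651, -1, 651], [371, -63, -435]].
The requested entry is 651.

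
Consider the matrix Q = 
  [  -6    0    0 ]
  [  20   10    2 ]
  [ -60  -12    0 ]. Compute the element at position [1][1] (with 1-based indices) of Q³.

Characteristic polynomial: t^3 - 4t^2 - 36t + 144 = (t - 6)(t - 4)(t + 6), so the eigenvalues are -6, 4, 6.
t=-6: eigenvector (1, -2, 6).
t=6: eigenvector (0, 1, -2).
t=4: eigenvector (0, -1, 3).
P = [[1, 0, 0], [-2, 1, -1], [6, -2, 3]], D = diag(-6, 6, 4), P⁻¹ = [[1, 0, 0], [0, 3, 1], [-2, 2, 1]].
Q³ = P·diag(-216, 216, 64)·P⁻¹ = [[-216, 0, 0], [560, 520, 152], [-1680, -912, -240]].
The requested entry is -216.

-216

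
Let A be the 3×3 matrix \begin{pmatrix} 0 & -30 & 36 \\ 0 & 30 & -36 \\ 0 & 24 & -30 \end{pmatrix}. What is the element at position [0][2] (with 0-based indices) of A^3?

Characteristic polynomial: s^3 - 36s = s(s - 6)(s + 6), so the eigenvalues are -6, 0, 6.
s=0: eigenvector (1, 0, 0).
s=6: eigenvector (-3, 3, 2).
s=-6: eigenvector (-1, 1, 1).
P = [[1, -3, -1], [0, 3, 1], [0, 2, 1]], D = diag(0, 6, -6), P⁻¹ = [[1, 1, 0], [0, 1, -1], [0, -2, 3]].
A³ = P·diag(0, 216, -216)·P⁻¹ = [[0, -1080, 1296], [0, 1080, -1296], [0, 864, -1080]].
The requested entry is 1296.

1296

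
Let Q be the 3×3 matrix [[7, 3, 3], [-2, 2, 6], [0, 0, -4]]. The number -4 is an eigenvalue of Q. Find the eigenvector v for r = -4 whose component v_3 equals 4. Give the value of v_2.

-4

Q + 4I = [[11, 3, 3], [-2, 6, 6], [0, 0, 0]].
Solving (Q + 4I)v = 0 gives the eigenspace spanned by (0, -4, 4).
With v_3 = 4, v = (0, -4, 4), so v_2 = -4.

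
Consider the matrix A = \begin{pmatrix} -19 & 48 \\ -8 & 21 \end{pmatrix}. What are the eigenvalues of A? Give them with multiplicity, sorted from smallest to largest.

Characteristic polynomial: p(s) = s^2 - 2s - 15 = (s - 5)(s + 3).
Roots (with multiplicity): -3, 5.

-3, 5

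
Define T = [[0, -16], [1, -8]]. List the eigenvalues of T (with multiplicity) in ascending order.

-4, -4

Characteristic polynomial: p(μ) = μ^2 + 8μ + 16 = (μ + 4)^2.
Roots (with multiplicity): -4, -4.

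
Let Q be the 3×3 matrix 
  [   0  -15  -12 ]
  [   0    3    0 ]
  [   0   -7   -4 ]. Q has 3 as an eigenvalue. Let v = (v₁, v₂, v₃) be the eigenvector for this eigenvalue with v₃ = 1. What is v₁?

1

Q − 3I = [[-3, -15, -12], [0, 0, 0], [0, -7, -7]].
Solving (Q − 3I)v = 0 gives the eigenspace spanned by (1, -1, 1).
With v₃ = 1, v = (1, -1, 1), so v₁ = 1.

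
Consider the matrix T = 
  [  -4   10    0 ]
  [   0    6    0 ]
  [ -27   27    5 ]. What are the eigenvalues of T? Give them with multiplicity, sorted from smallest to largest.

Characteristic polynomial: p(λ) = λ^3 - 7λ^2 - 14λ + 120 = (λ - 6)(λ - 5)(λ + 4).
Roots (with multiplicity): -4, 5, 6.

-4, 5, 6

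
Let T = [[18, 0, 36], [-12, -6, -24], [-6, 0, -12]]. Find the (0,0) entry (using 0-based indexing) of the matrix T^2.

Characteristic polynomial: r^3 - 36r = r(r - 6)(r + 6), so the eigenvalues are -6, 0, 6.
r=6: eigenvector (3, -1, -1).
r=-6: eigenvector (0, 1, 0).
r=0: eigenvector (-2, 0, 1).
P = [[3, 0, -2], [-1, 1, 0], [-1, 0, 1]], D = diag(6, -6, 0), P⁻¹ = [[1, 0, 2], [1, 1, 2], [1, 0, 3]].
T² = P·diag(36, 36, 0)·P⁻¹ = [[108, 0, 216], [0, 36, 0], [-36, 0, -72]].
The requested entry is 108.

108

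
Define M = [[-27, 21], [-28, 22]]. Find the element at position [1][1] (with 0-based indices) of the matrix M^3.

Characteristic polynomial: t^2 + 5t - 6 = (t - 1)(t + 6), so the eigenvalues are -6, 1.
t=1: eigenvector (3, 4).
t=-6: eigenvector (1, 1).
P = [[3, 1], [4, 1]], D = diag(1, -6), P⁻¹ = [[-1, 1], [4, -3]].
M³ = P·diag(1, -216)·P⁻¹ = [[-867, 651], [-868, 652]].
The requested entry is 652.

652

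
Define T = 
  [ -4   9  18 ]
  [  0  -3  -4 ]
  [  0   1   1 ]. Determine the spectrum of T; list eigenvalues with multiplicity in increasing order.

-4, -1, -1

Characteristic polynomial: p(r) = r^3 + 6r^2 + 9r + 4 = (r + 1)^2(r + 4).
Roots (with multiplicity): -4, -1, -1.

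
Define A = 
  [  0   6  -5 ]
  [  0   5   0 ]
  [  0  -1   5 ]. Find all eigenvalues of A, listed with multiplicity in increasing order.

Characteristic polynomial: p(λ) = λ^3 - 10λ^2 + 25λ = λ(λ - 5)^2.
Roots (with multiplicity): 0, 5, 5.

0, 5, 5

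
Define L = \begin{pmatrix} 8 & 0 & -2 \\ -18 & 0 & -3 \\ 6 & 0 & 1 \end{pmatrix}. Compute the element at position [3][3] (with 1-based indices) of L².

Characteristic polynomial: r^3 - 9r^2 + 20r = r(r - 5)(r - 4), so the eigenvalues are 0, 4, 5.
r=0: eigenvector (0, 1, 0).
r=4: eigenvector (1, -6, 2).
r=5: eigenvector (-2, 9, -3).
P = [[0, 1, -2], [1, -6, 9], [0, 2, -3]], D = diag(0, 4, 5), P⁻¹ = [[0, 1, 3], [-3, 0, 2], [-2, 0, 1]].
L² = P·diag(0, 16, 25)·P⁻¹ = [[52, 0, -18], [-162, 0, 33], [54, 0, -11]].
The requested entry is -11.

-11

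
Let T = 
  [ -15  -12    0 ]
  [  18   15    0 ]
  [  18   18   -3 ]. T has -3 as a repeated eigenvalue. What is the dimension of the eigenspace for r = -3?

2

T + 3I = [[-12, -12, 0], [18, 18, 0], [18, 18, 0]].
This matrix has rank 1, so its null space has dimension 3 − 1 = 2.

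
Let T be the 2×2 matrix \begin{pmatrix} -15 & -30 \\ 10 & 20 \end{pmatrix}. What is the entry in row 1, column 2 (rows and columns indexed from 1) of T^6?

-93750

Characteristic polynomial: λ^2 - 5λ = λ(λ - 5), so the eigenvalues are 0, 5.
λ=5: eigenvector (-3, 2).
λ=0: eigenvector (-2, 1).
P = [[-3, -2], [2, 1]], D = diag(5, 0), P⁻¹ = [[1, 2], [-2, -3]].
T⁶ = P·diag(15625, 0)·P⁻¹ = [[-46875, -93750], [31250, 62500]].
The requested entry is -93750.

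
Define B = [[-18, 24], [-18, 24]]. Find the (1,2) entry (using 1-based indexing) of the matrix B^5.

Characteristic polynomial: μ^2 - 6μ = μ(μ - 6), so the eigenvalues are 0, 6.
μ=0: eigenvector (4, 3).
μ=6: eigenvector (1, 1).
P = [[4, 1], [3, 1]], D = diag(0, 6), P⁻¹ = [[1, -1], [-3, 4]].
B⁵ = P·diag(0, 7776)·P⁻¹ = [[-23328, 31104], [-23328, 31104]].
The requested entry is 31104.

31104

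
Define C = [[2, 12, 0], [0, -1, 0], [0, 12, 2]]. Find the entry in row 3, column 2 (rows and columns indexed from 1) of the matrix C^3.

Characteristic polynomial: λ^3 - 3λ^2 + 4 = (λ - 2)^2(λ + 1), so the eigenvalues are -1, 2, 2.
λ=2: eigenvector (-1, 0, -1).
λ=-1: eigenvector (-4, 1, -4).
λ=2: eigenvector (2, 0, 1).
P = [[-1, -4, 2], [0, 1, 0], [-1, -4, 1]], D = diag(2, -1, 2), P⁻¹ = [[1, -4, -2], [0, 1, 0], [1, 0, -1]].
C³ = P·diag(8, -1, 8)·P⁻¹ = [[8, 36, 0], [0, -1, 0], [0, 36, 8]].
The requested entry is 36.

36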